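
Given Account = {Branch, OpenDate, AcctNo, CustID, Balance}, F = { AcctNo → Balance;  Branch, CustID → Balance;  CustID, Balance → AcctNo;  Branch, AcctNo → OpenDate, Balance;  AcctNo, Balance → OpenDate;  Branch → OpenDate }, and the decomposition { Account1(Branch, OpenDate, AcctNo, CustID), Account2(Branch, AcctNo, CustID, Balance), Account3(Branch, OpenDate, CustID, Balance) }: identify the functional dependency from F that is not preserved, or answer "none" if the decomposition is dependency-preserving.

AcctNo → Balance lies within Account2.
Branch, CustID → Balance lies within Account2.
CustID, Balance → AcctNo lies within Account2.
Branch, AcctNo → OpenDate, Balance: restricted closure across fragments reaches OpenDate, Balance.
AcctNo, Balance → OpenDate: restricted closure across fragments reaches OpenDate.
Branch → OpenDate lies within Account1.
Every dependency is enforceable on the fragments, so the decomposition is dependency-preserving.

none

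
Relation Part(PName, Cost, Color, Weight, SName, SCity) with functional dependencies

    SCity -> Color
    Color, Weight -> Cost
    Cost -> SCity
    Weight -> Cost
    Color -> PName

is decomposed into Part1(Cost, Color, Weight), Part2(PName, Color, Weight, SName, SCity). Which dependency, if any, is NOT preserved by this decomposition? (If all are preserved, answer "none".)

Cost -> SCity

Check Cost → SCity: no single fragment contains all of {Cost, SCity}, and the restricted closure of {Cost} across the fragments never reaches {SCity}.
SCity → Color is preserved.
Color, Weight → Cost is preserved.
Weight → Cost is preserved.
Color → PName is preserved.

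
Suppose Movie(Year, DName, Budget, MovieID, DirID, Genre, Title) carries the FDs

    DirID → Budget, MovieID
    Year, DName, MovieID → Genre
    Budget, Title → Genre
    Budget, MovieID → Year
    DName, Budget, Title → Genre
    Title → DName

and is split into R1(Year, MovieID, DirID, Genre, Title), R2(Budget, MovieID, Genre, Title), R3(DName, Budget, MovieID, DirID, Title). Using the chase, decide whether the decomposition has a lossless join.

Yes

Chase test. Columns are Year, DName, Budget, MovieID, DirID, Genre, Title; row i has aⱼ where attribute j ∈ Ri, else bᵢⱼ.
Initial tableau (one row per fragment):
  row 1: a1 b12 b13 a4 a5 a6 a7
  row 2: b21 b22 a3 a4 b25 a6 a7
  row 3: b31 a2 a3 a4 a5 b36 a7
Rows 1 and 3 agree on DirID; apply DirID→Budget, MovieID and equate their Budget, MovieID entries.
Rows 1 and 3 agree on Budget, Title; apply Budget, Title→Genre and equate their Genre entries.
Rows 1 and 2 agree on Budget, MovieID; apply Budget, MovieID→Year and equate their Year entries.
Rows 1 and 3 agree on Budget, MovieID; apply Budget, MovieID→Year and equate their Year entries.
Rows 1 and 2 agree on Title; apply Title→DName and equate their DName entries.
Rows 1 and 3 agree on Title; apply Title→DName and equate their DName entries.
Row 1 is now all distinguished symbols — the join is lossless.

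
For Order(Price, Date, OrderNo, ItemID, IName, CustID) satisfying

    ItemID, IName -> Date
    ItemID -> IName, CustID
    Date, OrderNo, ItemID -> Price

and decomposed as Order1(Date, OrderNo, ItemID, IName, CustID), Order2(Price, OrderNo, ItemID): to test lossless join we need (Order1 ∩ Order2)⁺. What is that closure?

Order1 ∩ Order2 = {OrderNo, ItemID}.
ItemID → IName, CustID applies, adding IName, CustID
ItemID, IName → Date applies, adding Date
Date, OrderNo, ItemID → Price applies, adding Price
Closure: {Price, Date, OrderNo, ItemID, IName, CustID}.

Price, Date, OrderNo, ItemID, IName, CustID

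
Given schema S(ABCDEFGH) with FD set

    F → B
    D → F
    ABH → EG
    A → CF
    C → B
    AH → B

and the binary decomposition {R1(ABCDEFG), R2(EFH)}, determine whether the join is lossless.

Common attributes: R1 ∩ R2 = {EF}.
Closure of {EF}: F → B applies, adding B. So (EF)⁺ = {BEF}.
The closure contains neither all of R1 = {ABCDEFG} nor all of R2 = {EFH}, so the common attributes are not a superkey of either fragment. The join is lossy.

No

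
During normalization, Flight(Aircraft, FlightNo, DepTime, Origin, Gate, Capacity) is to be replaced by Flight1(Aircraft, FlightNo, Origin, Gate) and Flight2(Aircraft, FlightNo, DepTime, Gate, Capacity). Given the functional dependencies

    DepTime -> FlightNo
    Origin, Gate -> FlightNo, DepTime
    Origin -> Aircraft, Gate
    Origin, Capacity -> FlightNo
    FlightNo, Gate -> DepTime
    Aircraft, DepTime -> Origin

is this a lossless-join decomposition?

Yes

Common attributes: Flight1 ∩ Flight2 = {Aircraft, FlightNo, Gate}.
Closure of {Aircraft, FlightNo, Gate}: FlightNo, Gate → DepTime applies, adding DepTime; Aircraft, DepTime → Origin applies, adding Origin. So (Aircraft, FlightNo, Gate)⁺ = {Aircraft, FlightNo, DepTime, Origin, Gate}.
This closure contains every attribute of Flight1, so Flight1 ∩ Flight2 → Flight1. The join is lossless.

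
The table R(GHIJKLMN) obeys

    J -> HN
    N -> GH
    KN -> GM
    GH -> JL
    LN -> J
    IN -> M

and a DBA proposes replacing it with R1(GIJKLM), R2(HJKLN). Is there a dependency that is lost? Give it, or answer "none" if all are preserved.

Check GH → JL: no single fragment contains all of {GHJL}, and the restricted closure of {GH} across the fragments never reaches {JL}.
J → HN is preserved.
N → GH is preserved.
KN → GM is preserved.
LN → J is preserved.
IN → M is preserved.

GH -> JL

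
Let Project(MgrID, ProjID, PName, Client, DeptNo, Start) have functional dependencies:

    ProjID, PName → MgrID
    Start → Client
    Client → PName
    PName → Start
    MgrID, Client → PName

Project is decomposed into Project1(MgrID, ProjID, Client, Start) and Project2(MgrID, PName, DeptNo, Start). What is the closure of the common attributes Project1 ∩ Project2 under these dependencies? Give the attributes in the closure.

Project1 ∩ Project2 = {MgrID, Start}.
Start → Client applies, adding Client
Client → PName applies, adding PName
Closure: {MgrID, PName, Client, Start}.

MgrID, PName, Client, Start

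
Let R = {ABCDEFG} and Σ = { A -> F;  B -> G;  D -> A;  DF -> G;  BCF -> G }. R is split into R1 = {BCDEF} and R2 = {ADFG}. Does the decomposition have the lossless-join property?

Yes

Common attributes: R1 ∩ R2 = {DF}.
Closure of {DF}: D → A applies, adding A; DF → G applies, adding G. So (DF)⁺ = {ADFG}.
This closure contains every attribute of R2, so R1 ∩ R2 → R2. The join is lossless.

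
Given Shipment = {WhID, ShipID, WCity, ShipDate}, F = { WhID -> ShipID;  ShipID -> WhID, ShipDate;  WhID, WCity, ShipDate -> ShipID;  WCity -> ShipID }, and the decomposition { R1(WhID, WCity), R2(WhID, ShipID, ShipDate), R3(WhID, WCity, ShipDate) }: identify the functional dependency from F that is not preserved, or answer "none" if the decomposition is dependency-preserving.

none

WhID → ShipID lies within R2.
ShipID → WhID, ShipDate lies within R2.
WhID, WCity, ShipDate → ShipID: restricted closure across fragments reaches ShipID.
WCity → ShipID: restricted closure across fragments reaches ShipID.
Every dependency is enforceable on the fragments, so the decomposition is dependency-preserving.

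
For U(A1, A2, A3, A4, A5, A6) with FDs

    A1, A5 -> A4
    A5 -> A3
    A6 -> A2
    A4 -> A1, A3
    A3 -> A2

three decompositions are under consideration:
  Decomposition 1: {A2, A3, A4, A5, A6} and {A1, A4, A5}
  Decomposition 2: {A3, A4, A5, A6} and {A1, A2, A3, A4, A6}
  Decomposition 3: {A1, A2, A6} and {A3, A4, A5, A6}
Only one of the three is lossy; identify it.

Decomposition 3

Decomposition 1: common = {A4, A5}, closure = {A1, A2, A3, A4, A5} → lossless.
Decomposition 2: common = {A3, A4, A6}, closure = {A1, A2, A3, A4, A6} → lossless.
Decomposition 3: common = {A6}, closure = {A2, A6} → lossy.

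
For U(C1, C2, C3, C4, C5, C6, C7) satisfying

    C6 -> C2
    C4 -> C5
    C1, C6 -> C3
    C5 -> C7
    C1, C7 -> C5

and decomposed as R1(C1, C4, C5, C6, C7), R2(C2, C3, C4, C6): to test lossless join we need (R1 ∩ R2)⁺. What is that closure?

C2, C4, C5, C6, C7

R1 ∩ R2 = {C4, C6}.
C6 → C2 applies, adding C2
C4 → C5 applies, adding C5
C5 → C7 applies, adding C7
Closure: {C2, C4, C5, C6, C7}.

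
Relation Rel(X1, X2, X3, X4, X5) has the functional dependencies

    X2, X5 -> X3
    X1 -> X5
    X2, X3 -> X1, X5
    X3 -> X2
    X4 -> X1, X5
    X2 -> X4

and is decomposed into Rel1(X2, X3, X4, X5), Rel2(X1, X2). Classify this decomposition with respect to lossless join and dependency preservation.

lossless but not dependency-preserving

Lossless test: (X2)⁺ = {X1, X2, X3, X4, X5}, which contains all of one fragment — lossless.
Dependency preservation: the restricted closure of {X1} across the fragments never reaches {X5}, so X1 → X5 cannot be enforced without a join — not preserved.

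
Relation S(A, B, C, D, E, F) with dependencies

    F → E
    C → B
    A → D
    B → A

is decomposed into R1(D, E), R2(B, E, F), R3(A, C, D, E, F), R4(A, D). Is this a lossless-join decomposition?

Chase test. Columns are A, B, C, D, E, F; row i has aⱼ where attribute j ∈ Ri, else bᵢⱼ.
Initial tableau (one row per fragment):
  row 1: b11 b12 b13 a4 a5 b16
  row 2: b21 a2 b23 b24 a5 a6
  row 3: a1 b32 a3 a4 a5 a6
  row 4: a1 b42 b43 a4 b45 b46
No row becomes fully distinguished — the join is lossy.

No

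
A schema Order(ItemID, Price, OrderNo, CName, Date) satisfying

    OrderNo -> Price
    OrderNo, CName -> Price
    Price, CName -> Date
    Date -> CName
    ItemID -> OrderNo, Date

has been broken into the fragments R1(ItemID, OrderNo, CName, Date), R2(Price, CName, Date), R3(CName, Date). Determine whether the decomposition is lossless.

Chase test. Columns are ItemID, Price, OrderNo, CName, Date; row i has aⱼ where attribute j ∈ Ri, else bᵢⱼ.
Initial tableau (one row per fragment):
  row 1: a1 b12 a3 a4 a5
  row 2: b21 a2 b23 a4 a5
  row 3: b31 b32 b33 a4 a5
No row becomes fully distinguished — the join is lossy.

No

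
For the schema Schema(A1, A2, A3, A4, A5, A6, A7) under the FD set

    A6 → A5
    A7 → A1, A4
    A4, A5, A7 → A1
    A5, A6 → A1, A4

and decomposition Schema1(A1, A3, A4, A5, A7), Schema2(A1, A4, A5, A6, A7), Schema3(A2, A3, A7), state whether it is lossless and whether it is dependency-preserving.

lossy but dependency-preserving

Lossless test (chase): Rows 1 and 3 agree on A7; apply A7→A1, A4 and equate their A1, A4 entries. No row becomes fully distinguished — the join is lossy.
Dependency preservation: every FD's attributes lie within a single fragment, so each can be enforced locally — preserved.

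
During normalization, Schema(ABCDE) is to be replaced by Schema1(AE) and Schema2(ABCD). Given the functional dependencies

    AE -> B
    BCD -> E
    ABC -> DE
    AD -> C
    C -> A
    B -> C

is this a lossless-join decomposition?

Common attributes: Schema1 ∩ Schema2 = {A}.
No dependency enlarges {A}, so (A)⁺ = {A}.
The closure contains neither all of Schema1 = {AE} nor all of Schema2 = {ABCD}, so the common attributes are not a superkey of either fragment. The join is lossy.

No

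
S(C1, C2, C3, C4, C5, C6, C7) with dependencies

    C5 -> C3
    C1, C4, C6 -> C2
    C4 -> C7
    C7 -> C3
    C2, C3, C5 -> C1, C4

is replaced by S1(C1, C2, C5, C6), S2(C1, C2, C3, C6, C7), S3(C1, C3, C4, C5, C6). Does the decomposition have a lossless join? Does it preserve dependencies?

lossy and not dependency-preserving

Lossless test (chase): Rows 1 and 3 agree on C5; apply C5→C3 and equate their C3 entries. No row becomes fully distinguished — the join is lossy.
Dependency preservation: the restricted closure of {C1, C4, C6} across the fragments never reaches {C2}, so C1, C4, C6 → C2 cannot be enforced without a join — not preserved.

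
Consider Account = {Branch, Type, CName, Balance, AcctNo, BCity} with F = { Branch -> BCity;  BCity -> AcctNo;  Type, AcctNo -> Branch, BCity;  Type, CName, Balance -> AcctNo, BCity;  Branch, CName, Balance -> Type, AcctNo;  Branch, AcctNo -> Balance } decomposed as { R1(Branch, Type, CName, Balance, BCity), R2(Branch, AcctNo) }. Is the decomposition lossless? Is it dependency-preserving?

lossless but not dependency-preserving

Lossless test: (Branch)⁺ = {Branch, Balance, AcctNo, BCity}, which contains all of one fragment — lossless.
Dependency preservation: the restricted closure of {BCity} across the fragments never reaches {AcctNo}, so BCity → AcctNo cannot be enforced without a join — not preserved.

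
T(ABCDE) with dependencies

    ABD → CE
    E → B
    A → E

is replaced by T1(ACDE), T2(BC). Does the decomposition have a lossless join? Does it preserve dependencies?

Lossless test: (C)⁺ = {C}, which is a superkey of neither fragment — lossy.
Dependency preservation: the restricted closure of {E} across the fragments never reaches {B}, so E → B cannot be enforced without a join — not preserved.

lossy and not dependency-preserving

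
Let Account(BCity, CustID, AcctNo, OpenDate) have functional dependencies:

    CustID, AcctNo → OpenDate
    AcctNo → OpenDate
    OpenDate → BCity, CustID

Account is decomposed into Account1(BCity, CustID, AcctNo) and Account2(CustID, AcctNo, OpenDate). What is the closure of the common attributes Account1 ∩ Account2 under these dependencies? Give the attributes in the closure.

Account1 ∩ Account2 = {CustID, AcctNo}.
CustID, AcctNo → OpenDate applies, adding OpenDate
OpenDate → BCity, CustID applies, adding BCity
Closure: {BCity, CustID, AcctNo, OpenDate}.

BCity, CustID, AcctNo, OpenDate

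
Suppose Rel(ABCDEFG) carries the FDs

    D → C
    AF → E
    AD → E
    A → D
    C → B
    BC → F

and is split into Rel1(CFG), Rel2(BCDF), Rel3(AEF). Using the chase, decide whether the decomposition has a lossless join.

Chase test. Columns are ABCDEFG; row i has aⱼ where attribute j ∈ Reli, else bᵢⱼ.
Initial tableau (one row per fragment):
  row 1: b11 b12 a3 b14 b15 a6 a7
  row 2: b21 a2 a3 a4 b25 a6 b27
  row 3: a1 b32 b33 b34 a5 a6 b37
Rows 1 and 2 agree on C; apply C→B and equate their B entries.
No row becomes fully distinguished — the join is lossy.

No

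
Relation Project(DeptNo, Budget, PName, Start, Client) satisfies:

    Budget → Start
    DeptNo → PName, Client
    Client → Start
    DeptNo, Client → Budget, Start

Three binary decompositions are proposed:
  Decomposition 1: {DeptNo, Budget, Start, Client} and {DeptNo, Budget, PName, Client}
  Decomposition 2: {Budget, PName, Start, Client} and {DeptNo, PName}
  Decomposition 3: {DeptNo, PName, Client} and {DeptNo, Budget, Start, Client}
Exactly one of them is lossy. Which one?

Decomposition 1: common = {DeptNo, Budget, Client}, closure = {DeptNo, Budget, PName, Start, Client} → lossless.
Decomposition 2: common = {PName}, closure = {PName} → lossy.
Decomposition 3: common = {DeptNo, Client}, closure = {DeptNo, Budget, PName, Start, Client} → lossless.

Decomposition 2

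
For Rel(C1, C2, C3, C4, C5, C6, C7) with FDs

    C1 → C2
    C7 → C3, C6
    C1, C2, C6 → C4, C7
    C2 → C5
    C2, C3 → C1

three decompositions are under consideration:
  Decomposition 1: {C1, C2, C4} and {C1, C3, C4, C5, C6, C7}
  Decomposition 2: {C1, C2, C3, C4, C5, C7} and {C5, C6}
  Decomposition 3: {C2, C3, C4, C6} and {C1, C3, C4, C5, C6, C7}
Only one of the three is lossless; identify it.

Decomposition 1: common = {C1, C4}, closure = {C1, C2, C4, C5} → lossless.
Decomposition 2: common = {C5}, closure = {C5} → lossy.
Decomposition 3: common = {C3, C4, C6}, closure = {C3, C4, C6} → lossy.

Decomposition 1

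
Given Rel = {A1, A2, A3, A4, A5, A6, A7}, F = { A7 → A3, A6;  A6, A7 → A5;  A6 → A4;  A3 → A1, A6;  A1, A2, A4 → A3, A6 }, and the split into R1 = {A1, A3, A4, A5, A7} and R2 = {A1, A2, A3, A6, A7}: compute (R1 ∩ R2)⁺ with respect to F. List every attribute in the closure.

R1 ∩ R2 = {A1, A3, A7}.
A7 → A3, A6 applies, adding A6
A6, A7 → A5 applies, adding A5
A6 → A4 applies, adding A4
Closure: {A1, A3, A4, A5, A6, A7}.

A1, A3, A4, A5, A6, A7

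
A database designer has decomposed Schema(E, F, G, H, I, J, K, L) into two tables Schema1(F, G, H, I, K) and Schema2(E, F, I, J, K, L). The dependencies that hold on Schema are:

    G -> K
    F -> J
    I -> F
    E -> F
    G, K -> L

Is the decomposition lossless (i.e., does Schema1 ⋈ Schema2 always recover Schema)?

No

Common attributes: Schema1 ∩ Schema2 = {F, I, K}.
Closure of {F, I, K}: F → J applies, adding J. So (F, I, K)⁺ = {F, I, J, K}.
The closure contains neither all of Schema1 = {F, G, H, I, K} nor all of Schema2 = {E, F, I, J, K, L}, so the common attributes are not a superkey of either fragment. The join is lossy.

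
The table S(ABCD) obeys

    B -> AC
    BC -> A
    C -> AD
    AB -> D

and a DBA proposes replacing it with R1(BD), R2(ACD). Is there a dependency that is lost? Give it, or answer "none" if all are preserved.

B -> AC

Check B → AC: no single fragment contains all of {ABC}, and the restricted closure of {B} across the fragments never reaches {AC}.
BC → A is preserved.
C → AD is preserved.
AB → D is preserved.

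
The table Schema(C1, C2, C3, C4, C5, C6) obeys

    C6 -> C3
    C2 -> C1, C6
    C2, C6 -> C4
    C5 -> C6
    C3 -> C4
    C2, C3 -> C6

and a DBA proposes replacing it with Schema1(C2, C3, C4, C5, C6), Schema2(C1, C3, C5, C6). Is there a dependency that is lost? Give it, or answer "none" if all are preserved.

C2 -> C1, C6

Check C2 → C1, C6: no single fragment contains all of {C1, C2, C6}, and the restricted closure of {C2} across the fragments never reaches {C1, C6}.
C6 → C3 is preserved.
C2, C6 → C4 is preserved.
C5 → C6 is preserved.
C3 → C4 is preserved.
C2, C3 → C6 is preserved.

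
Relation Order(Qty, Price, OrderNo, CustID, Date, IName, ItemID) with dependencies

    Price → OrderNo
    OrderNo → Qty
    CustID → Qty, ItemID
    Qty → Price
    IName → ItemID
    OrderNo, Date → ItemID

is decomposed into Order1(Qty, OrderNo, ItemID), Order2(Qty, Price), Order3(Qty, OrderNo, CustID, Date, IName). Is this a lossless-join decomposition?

Chase test. Columns are Qty, Price, OrderNo, CustID, Date, IName, ItemID; row i has aⱼ where attribute j ∈ Orderi, else bᵢⱼ.
Initial tableau (one row per fragment):
  row 1: a1 b12 a3 b14 b15 b16 a7
  row 2: a1 a2 b23 b24 b25 b26 b27
  row 3: a1 b32 a3 a4 a5 a6 b37
Rows 1 and 2 agree on Qty; apply Qty→Price and equate their Price entries.
Rows 1 and 3 agree on Qty; apply Qty→Price and equate their Price entries.
Rows 1 and 2 agree on Price; apply Price→OrderNo and equate their OrderNo entries.
No row becomes fully distinguished — the join is lossy.

No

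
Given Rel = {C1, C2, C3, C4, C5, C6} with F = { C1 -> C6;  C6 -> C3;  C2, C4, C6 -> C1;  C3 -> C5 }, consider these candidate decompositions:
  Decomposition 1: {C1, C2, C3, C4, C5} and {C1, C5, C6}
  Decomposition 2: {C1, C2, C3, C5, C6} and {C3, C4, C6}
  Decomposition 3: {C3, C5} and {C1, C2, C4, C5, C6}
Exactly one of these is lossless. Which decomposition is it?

Decomposition 1: common = {C1, C5}, closure = {C1, C3, C5, C6} → lossless.
Decomposition 2: common = {C3, C6}, closure = {C3, C5, C6} → lossy.
Decomposition 3: common = {C5}, closure = {C5} → lossy.

Decomposition 1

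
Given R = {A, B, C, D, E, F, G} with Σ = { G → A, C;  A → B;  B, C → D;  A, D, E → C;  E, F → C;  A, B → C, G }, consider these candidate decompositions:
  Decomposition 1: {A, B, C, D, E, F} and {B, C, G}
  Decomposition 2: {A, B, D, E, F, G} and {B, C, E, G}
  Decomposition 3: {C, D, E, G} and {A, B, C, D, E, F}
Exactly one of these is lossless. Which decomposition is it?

Decomposition 1: common = {B, C}, closure = {B, C, D} → lossy.
Decomposition 2: common = {B, E, G}, closure = {A, B, C, D, E, G} → lossless.
Decomposition 3: common = {C, D, E}, closure = {C, D, E} → lossy.

Decomposition 2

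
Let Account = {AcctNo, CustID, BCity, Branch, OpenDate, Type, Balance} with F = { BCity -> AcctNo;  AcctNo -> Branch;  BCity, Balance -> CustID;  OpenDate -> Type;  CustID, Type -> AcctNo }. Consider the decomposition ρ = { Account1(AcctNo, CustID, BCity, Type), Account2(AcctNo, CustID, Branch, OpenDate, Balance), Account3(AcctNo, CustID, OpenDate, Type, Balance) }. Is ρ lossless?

Chase test. Columns are AcctNo, CustID, BCity, Branch, OpenDate, Type, Balance; row i has aⱼ where attribute j ∈ Accounti, else bᵢⱼ.
Initial tableau (one row per fragment):
  row 1: a1 a2 a3 b14 b15 a6 b17
  row 2: a1 a2 b23 a4 a5 b26 a7
  row 3: a1 a2 b33 b34 a5 a6 a7
Rows 1 and 2 agree on AcctNo; apply AcctNo→Branch and equate their Branch entries.
Rows 1 and 3 agree on AcctNo; apply AcctNo→Branch and equate their Branch entries.
Rows 2 and 3 agree on OpenDate; apply OpenDate→Type and equate their Type entries.
No row becomes fully distinguished — the join is lossy.

No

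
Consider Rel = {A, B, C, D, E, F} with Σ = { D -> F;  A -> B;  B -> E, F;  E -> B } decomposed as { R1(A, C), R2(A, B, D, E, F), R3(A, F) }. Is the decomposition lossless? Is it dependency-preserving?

lossy but dependency-preserving

Lossless test (chase): Rows 1 and 2 agree on A; apply A→B and equate their B entries. Rows 1 and 3 agree on A; apply A→B and equate their B entries. Rows 1 and 2 agree on B; apply B→E, F and equate their E, F entries. Rows 1 and 3 agree on B; apply B→E, F and equate their E, F entries. No row becomes fully distinguished — the join is lossy.
Dependency preservation: every FD's attributes lie within a single fragment, so each can be enforced locally — preserved.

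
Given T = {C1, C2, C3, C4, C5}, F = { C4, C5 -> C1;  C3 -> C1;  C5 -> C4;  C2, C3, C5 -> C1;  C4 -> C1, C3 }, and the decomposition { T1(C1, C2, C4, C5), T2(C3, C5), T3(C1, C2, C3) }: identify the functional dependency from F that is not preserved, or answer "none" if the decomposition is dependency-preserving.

C4 -> C1, C3

Check C4 → C1, C3: no single fragment contains all of {C1, C3, C4}, and the restricted closure of {C4} across the fragments never reaches {C1, C3}.
C4, C5 → C1 is preserved.
C3 → C1 is preserved.
C5 → C4 is preserved.
C2, C3, C5 → C1 is preserved.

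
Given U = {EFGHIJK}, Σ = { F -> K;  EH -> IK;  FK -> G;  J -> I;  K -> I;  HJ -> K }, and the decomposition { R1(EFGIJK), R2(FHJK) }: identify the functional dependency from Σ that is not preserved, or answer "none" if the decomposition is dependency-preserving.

EH -> IK

Check EH → IK: no single fragment contains all of {EHIK}, and the restricted closure of {EH} across the fragments never reaches {IK}.
F → K is preserved.
FK → G is preserved.
J → I is preserved.
K → I is preserved.
HJ → K is preserved.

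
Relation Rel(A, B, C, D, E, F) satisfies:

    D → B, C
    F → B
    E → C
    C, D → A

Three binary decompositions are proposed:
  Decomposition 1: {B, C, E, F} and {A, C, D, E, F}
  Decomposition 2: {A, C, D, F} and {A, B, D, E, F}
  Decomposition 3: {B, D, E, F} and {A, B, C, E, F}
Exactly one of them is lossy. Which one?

Decomposition 1: common = {C, E, F}, closure = {B, C, E, F} → lossless.
Decomposition 2: common = {A, D, F}, closure = {A, B, C, D, F} → lossless.
Decomposition 3: common = {B, E, F}, closure = {B, C, E, F} → lossy.

Decomposition 3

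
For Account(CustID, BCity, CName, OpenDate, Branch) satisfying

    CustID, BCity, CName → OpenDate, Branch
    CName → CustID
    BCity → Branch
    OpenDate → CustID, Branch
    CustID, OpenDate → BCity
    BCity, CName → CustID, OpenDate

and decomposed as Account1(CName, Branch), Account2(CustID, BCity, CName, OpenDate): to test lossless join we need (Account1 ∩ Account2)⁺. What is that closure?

CustID, CName

Account1 ∩ Account2 = {CName}.
CName → CustID applies, adding CustID
Closure: {CustID, CName}.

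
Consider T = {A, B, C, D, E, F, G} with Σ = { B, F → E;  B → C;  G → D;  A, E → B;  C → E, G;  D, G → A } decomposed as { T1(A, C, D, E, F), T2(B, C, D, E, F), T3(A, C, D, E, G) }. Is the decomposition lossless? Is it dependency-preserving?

Lossless test (chase): Rows 1 and 3 agree on A, E; apply A, E→B and equate their B entries. Rows 1 and 2 agree on C; apply C→E, G and equate their E, G entries. Rows 1 and 3 agree on C; apply C→E, G and equate their E, G entries. Rows 1 and 2 agree on D, G; apply D, G→A and equate their A entries. Rows 1 and 2 agree on A, E; apply A, E→B and equate their B entries. Row 1 is now all distinguished symbols — the join is lossless.
Dependency preservation: A, E → B is not contained in any single fragment, but the restricted closure of its left-hand side across the fragments still reaches the right-hand side; the remaining FDs each lie inside some fragment. All dependencies are preserved.

lossless and dependency-preserving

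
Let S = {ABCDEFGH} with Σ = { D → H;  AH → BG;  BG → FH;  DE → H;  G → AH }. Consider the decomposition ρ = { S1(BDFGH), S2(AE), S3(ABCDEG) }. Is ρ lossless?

Yes

Chase test. Columns are ABCDEFGH; row i has aⱼ where attribute j ∈ Si, else bᵢⱼ.
Initial tableau (one row per fragment):
  row 1: b11 a2 b13 a4 b15 a6 a7 a8
  row 2: a1 b22 b23 b24 a5 b26 b27 b28
  row 3: a1 a2 a3 a4 a5 b36 a7 b38
Rows 1 and 3 agree on D; apply D→H and equate their H entries.
Rows 1 and 3 agree on BG; apply BG→FH and equate their FH entries.
Rows 1 and 3 agree on G; apply G→AH and equate their AH entries.
Row 3 is now all distinguished symbols — the join is lossless.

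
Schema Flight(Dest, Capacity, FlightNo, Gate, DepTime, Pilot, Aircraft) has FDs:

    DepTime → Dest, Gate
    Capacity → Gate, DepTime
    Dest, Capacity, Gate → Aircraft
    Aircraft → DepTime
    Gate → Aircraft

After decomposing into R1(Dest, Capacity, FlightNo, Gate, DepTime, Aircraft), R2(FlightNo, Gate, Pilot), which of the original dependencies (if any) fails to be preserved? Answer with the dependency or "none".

none

DepTime → Dest, Gate lies within R1.
Capacity → Gate, DepTime lies within R1.
Dest, Capacity, Gate → Aircraft lies within R1.
Aircraft → DepTime lies within R1.
Gate → Aircraft lies within R1.
Every dependency is enforceable on the fragments, so the decomposition is dependency-preserving.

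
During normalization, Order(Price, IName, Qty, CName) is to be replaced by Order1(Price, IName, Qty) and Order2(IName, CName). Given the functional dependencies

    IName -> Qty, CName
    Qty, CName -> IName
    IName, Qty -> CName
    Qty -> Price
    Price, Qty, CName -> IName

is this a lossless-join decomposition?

Yes

Common attributes: Order1 ∩ Order2 = {IName}.
Closure of {IName}: IName → Qty, CName applies, adding Qty, CName; Qty → Price applies, adding Price. So (IName)⁺ = {Price, IName, Qty, CName}.
This closure contains every attribute of Order1, so Order1 ∩ Order2 → Order1. The join is lossless.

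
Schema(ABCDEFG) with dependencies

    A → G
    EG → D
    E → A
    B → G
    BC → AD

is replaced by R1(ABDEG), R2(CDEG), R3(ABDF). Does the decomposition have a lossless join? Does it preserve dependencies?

Lossless test (chase): Rows 1 and 3 agree on A; apply A→G and equate their G entries. Rows 1 and 2 agree on E; apply E→A and equate their A entries. No row becomes fully distinguished — the join is lossy.
Dependency preservation: the restricted closure of {BC} across the fragments never reaches {AD}, so BC → AD cannot be enforced without a join — not preserved.

lossy and not dependency-preserving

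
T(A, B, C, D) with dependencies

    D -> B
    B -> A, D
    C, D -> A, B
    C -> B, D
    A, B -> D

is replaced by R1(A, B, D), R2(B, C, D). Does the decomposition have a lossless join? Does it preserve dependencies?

lossless and dependency-preserving

Lossless test: (B, D)⁺ = {A, B, D}, which contains all of one fragment — lossless.
Dependency preservation: C, D → A, B is not contained in any single fragment, but the restricted closure of its left-hand side across the fragments still reaches the right-hand side; the remaining FDs each lie inside some fragment. All dependencies are preserved.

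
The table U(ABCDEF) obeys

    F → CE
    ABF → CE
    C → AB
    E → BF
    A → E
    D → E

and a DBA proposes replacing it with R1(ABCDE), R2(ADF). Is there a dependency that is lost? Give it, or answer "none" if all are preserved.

none

F → CE: restricted closure across fragments reaches CE.
ABF → CE: restricted closure across fragments reaches CE.
C → AB lies within R1.
E → BF: restricted closure across fragments reaches BF.
A → E lies within R1.
D → E lies within R1.
Every dependency is enforceable on the fragments, so the decomposition is dependency-preserving.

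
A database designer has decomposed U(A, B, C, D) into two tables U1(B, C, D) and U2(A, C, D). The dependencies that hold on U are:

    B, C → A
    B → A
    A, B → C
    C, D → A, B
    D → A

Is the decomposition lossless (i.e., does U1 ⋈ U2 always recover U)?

Common attributes: U1 ∩ U2 = {C, D}.
Closure of {C, D}: C, D → A, B applies, adding A, B. So (C, D)⁺ = {A, B, C, D}.
This closure contains every attribute of U1, so U1 ∩ U2 → U1. The join is lossless.

Yes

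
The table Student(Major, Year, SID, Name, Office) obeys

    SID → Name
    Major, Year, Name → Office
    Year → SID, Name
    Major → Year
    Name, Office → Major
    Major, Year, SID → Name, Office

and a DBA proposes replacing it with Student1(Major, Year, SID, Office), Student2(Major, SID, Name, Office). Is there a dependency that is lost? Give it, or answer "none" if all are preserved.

none

SID → Name lies within Student2.
Major, Year, Name → Office: restricted closure across fragments reaches Office.
Year → SID, Name: restricted closure across fragments reaches SID, Name.
Major → Year lies within Student1.
Name, Office → Major lies within Student2.
Major, Year, SID → Name, Office: restricted closure across fragments reaches Name, Office.
Every dependency is enforceable on the fragments, so the decomposition is dependency-preserving.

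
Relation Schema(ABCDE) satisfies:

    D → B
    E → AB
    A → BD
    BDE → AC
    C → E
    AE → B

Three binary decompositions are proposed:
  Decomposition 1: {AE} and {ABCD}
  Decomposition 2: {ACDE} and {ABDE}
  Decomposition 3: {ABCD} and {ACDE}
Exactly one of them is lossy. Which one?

Decomposition 1: common = {A}, closure = {ABD} → lossy.
Decomposition 2: common = {ADE}, closure = {ABCDE} → lossless.
Decomposition 3: common = {ACD}, closure = {ABCDE} → lossless.

Decomposition 1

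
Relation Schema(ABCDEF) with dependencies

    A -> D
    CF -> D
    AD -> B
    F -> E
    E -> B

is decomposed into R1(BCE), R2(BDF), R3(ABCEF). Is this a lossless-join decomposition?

No

Chase test. Columns are ABCDEF; row i has aⱼ where attribute j ∈ Ri, else bᵢⱼ.
Initial tableau (one row per fragment):
  row 1: b11 a2 a3 b14 a5 b16
  row 2: b21 a2 b23 a4 b25 a6
  row 3: a1 a2 a3 b34 a5 a6
Rows 2 and 3 agree on F; apply F→E and equate their E entries.
No row becomes fully distinguished — the join is lossy.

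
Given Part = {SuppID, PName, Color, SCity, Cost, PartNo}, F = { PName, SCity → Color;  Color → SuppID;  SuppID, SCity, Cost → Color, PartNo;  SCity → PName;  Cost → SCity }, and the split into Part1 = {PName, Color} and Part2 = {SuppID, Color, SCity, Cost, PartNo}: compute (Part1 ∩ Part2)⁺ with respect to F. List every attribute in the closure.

Part1 ∩ Part2 = {Color}.
Color → SuppID applies, adding SuppID
Closure: {SuppID, Color}.

SuppID, Color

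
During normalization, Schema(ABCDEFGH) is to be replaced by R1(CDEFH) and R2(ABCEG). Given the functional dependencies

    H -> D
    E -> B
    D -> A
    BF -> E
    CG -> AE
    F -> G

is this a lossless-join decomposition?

No

Common attributes: R1 ∩ R2 = {CE}.
Closure of {CE}: E → B applies, adding B. So (CE)⁺ = {BCE}.
The closure contains neither all of R1 = {CDEFH} nor all of R2 = {ABCEG}, so the common attributes are not a superkey of either fragment. The join is lossy.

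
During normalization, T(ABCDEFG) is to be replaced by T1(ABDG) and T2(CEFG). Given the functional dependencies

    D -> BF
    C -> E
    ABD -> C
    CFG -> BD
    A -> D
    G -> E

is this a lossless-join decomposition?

Common attributes: T1 ∩ T2 = {G}.
Closure of {G}: G → E applies, adding E. So (G)⁺ = {EG}.
The closure contains neither all of T1 = {ABDG} nor all of T2 = {CEFG}, so the common attributes are not a superkey of either fragment. The join is lossy.

No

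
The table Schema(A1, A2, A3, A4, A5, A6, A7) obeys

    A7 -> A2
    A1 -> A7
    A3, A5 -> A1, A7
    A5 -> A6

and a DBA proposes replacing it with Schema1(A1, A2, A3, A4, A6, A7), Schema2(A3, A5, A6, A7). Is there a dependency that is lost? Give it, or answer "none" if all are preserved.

Check A3, A5 → A1, A7: no single fragment contains all of {A1, A3, A5, A7}, and the restricted closure of {A3, A5} across the fragments never reaches {A1, A7}.
A7 → A2 is preserved.
A1 → A7 is preserved.
A5 → A6 is preserved.

A3, A5 -> A1, A7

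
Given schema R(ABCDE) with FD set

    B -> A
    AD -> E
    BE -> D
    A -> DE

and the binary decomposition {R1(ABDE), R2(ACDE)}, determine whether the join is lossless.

No

Common attributes: R1 ∩ R2 = {ADE}.
No dependency enlarges {ADE}, so (ADE)⁺ = {ADE}.
The closure contains neither all of R1 = {ABDE} nor all of R2 = {ACDE}, so the common attributes are not a superkey of either fragment. The join is lossy.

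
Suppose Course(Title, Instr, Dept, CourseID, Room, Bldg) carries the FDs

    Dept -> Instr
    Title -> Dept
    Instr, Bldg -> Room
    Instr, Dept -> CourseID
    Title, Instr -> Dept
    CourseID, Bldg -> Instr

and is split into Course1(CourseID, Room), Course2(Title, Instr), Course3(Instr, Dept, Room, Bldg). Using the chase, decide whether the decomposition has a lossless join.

Chase test. Columns are Title, Instr, Dept, CourseID, Room, Bldg; row i has aⱼ where attribute j ∈ Coursei, else bᵢⱼ.
Initial tableau (one row per fragment):
  row 1: b11 b12 b13 a4 a5 b16
  row 2: a1 a2 b23 b24 b25 b26
  row 3: b31 a2 a3 b34 a5 a6
No row becomes fully distinguished — the join is lossy.

No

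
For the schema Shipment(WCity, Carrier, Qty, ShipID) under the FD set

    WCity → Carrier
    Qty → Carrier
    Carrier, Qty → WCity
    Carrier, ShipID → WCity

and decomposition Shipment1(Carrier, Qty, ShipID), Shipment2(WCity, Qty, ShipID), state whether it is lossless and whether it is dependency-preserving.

Lossless test: (Qty, ShipID)⁺ = {WCity, Carrier, Qty, ShipID}, which contains all of one fragment — lossless.
Dependency preservation: the restricted closure of {WCity} across the fragments never reaches {Carrier}, so WCity → Carrier cannot be enforced without a join — not preserved.

lossless but not dependency-preserving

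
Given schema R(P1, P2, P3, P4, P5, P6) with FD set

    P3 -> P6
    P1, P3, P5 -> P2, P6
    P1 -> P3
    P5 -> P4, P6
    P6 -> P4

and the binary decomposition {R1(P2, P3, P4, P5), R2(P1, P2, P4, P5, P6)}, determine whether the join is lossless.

No

Common attributes: R1 ∩ R2 = {P2, P4, P5}.
Closure of {P2, P4, P5}: P5 → P4, P6 applies, adding P6. So (P2, P4, P5)⁺ = {P2, P4, P5, P6}.
The closure contains neither all of R1 = {P2, P3, P4, P5} nor all of R2 = {P1, P2, P4, P5, P6}, so the common attributes are not a superkey of either fragment. The join is lossy.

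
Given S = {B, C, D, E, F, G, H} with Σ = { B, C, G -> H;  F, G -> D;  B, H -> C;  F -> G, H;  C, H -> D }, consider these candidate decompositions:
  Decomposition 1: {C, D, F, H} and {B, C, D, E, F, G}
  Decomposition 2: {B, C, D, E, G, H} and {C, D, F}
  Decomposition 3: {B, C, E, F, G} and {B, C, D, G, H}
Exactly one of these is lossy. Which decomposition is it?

Decomposition 2

Decomposition 1: common = {C, D, F}, closure = {C, D, F, G, H} → lossless.
Decomposition 2: common = {C, D}, closure = {C, D} → lossy.
Decomposition 3: common = {B, C, G}, closure = {B, C, D, G, H} → lossless.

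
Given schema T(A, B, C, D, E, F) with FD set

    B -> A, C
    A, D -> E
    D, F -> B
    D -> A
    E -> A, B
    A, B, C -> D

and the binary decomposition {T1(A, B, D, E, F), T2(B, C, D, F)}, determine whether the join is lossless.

Common attributes: T1 ∩ T2 = {B, D, F}.
Closure of {B, D, F}: B → A, C applies, adding A, C; A, D → E applies, adding E. So (B, D, F)⁺ = {A, B, C, D, E, F}.
This closure contains every attribute of T1, so T1 ∩ T2 → T1. The join is lossless.

Yes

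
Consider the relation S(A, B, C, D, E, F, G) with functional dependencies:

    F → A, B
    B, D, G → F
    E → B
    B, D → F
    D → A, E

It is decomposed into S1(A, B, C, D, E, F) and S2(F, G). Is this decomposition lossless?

Common attributes: S1 ∩ S2 = {F}.
Closure of {F}: F → A, B applies, adding A, B. So (F)⁺ = {A, B, F}.
The closure contains neither all of S1 = {A, B, C, D, E, F} nor all of S2 = {F, G}, so the common attributes are not a superkey of either fragment. The join is lossy.

No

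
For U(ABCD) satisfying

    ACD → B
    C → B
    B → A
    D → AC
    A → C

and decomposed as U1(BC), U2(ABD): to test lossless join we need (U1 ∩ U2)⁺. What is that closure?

U1 ∩ U2 = {B}.
B → A applies, adding A
A → C applies, adding C
Closure: {ABC}.

ABC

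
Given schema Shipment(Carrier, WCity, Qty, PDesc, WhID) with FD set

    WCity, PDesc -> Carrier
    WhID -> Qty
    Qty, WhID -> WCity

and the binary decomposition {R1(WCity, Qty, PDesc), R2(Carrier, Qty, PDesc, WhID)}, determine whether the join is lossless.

Common attributes: R1 ∩ R2 = {Qty, PDesc}.
No dependency enlarges {Qty, PDesc}, so (Qty, PDesc)⁺ = {Qty, PDesc}.
The closure contains neither all of R1 = {WCity, Qty, PDesc} nor all of R2 = {Carrier, Qty, PDesc, WhID}, so the common attributes are not a superkey of either fragment. The join is lossy.

No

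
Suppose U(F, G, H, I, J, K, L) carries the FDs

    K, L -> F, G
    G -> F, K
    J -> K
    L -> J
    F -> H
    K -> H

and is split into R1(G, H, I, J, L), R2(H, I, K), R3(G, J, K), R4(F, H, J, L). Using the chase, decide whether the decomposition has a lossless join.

Yes

Chase test. Columns are F, G, H, I, J, K, L; row i has aⱼ where attribute j ∈ Ri, else bᵢⱼ.
Initial tableau (one row per fragment):
  row 1: b11 a2 a3 a4 a5 b16 a7
  row 2: b21 b22 a3 a4 b25 a6 b27
  row 3: b31 a2 b33 b34 a5 a6 b37
  row 4: a1 b42 a3 b44 a5 b46 a7
Rows 1 and 3 agree on G; apply G→F, K and equate their F, K entries.
Rows 1 and 4 agree on J; apply J→K and equate their K entries.
Rows 1 and 3 agree on F; apply F→H and equate their H entries.
Rows 1 and 4 agree on K, L; apply K, L→F, G and equate their F, G entries.
Row 1 is now all distinguished symbols — the join is lossless.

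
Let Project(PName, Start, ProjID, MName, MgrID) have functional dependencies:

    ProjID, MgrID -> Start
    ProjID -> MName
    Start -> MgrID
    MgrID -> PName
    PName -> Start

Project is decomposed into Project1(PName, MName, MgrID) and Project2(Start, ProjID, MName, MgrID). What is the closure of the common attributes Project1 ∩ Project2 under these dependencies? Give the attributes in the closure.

Project1 ∩ Project2 = {MName, MgrID}.
MgrID → PName applies, adding PName
PName → Start applies, adding Start
Closure: {PName, Start, MName, MgrID}.

PName, Start, MName, MgrID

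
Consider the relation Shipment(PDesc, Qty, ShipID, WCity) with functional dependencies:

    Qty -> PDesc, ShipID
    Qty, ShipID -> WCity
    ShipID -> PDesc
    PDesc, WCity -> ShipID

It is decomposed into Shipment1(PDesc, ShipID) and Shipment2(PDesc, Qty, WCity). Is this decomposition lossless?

Common attributes: Shipment1 ∩ Shipment2 = {PDesc}.
No dependency enlarges {PDesc}, so (PDesc)⁺ = {PDesc}.
The closure contains neither all of Shipment1 = {PDesc, ShipID} nor all of Shipment2 = {PDesc, Qty, WCity}, so the common attributes are not a superkey of either fragment. The join is lossy.

No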